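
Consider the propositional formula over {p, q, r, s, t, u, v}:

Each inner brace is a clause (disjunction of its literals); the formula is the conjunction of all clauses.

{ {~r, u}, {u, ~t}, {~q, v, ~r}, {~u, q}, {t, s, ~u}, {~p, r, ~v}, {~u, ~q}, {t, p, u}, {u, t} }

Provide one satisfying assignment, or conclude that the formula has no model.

Try r = 0.
Try u = 1.
(q) alone gives q = 1.
But (~q) is also a unit clause — contradiction.
That branch fails; take u = 0 instead.
(~t) alone gives t = 0.
But (t) is also a unit clause — contradiction.
Neither u = 1 nor u = 0 works.
That branch fails; take r = 1 instead.
(u) alone gives u = 1.
(q) alone gives q = 1.
But (~q) is also a unit clause — contradiction.
Neither r = 1 nor r = 0 works.

UNSATISFIABLE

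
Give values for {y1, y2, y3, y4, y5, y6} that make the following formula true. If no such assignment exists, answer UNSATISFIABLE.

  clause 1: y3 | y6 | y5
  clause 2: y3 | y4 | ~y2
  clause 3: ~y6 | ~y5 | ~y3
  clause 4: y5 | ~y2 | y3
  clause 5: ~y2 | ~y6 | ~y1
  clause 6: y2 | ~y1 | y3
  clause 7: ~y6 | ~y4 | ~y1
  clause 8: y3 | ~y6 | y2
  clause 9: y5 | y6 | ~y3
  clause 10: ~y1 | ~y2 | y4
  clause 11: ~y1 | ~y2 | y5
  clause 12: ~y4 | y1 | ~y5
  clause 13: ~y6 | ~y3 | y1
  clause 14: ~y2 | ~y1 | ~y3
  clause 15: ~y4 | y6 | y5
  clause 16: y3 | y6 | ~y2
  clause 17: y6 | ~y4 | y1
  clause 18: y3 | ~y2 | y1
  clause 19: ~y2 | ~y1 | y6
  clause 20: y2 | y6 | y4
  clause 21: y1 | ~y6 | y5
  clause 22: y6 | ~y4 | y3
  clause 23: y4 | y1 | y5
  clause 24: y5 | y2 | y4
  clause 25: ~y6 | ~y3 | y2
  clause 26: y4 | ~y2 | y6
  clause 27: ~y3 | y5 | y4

Suppose y3 = 1.
Suppose y6 = 0.
From the singleton clause (y5), y5 = 1.
Suppose y4 = 1.
From the singleton clause (y1), y1 = 1.
From the singleton clause (~y2), y2 = 0.
All clauses are satisfied.

y1 ↦ 1, y2 ↦ 0, y3 ↦ 1, y4 ↦ 1, y5 ↦ 1, y6 ↦ 0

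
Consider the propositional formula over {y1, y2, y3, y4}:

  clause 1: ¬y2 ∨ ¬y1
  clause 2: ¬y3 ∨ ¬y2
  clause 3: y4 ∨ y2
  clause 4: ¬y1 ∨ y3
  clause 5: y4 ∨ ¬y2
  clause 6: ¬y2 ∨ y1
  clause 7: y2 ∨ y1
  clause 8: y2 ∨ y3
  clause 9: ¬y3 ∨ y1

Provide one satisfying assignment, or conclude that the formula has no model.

Try y2 = False.
From the singleton clause (y4), y4 = True.
From the singleton clause (y1), y1 = True.
From the singleton clause (y3), y3 = True.
Every clause now holds.

y1 ↦ True, y2 ↦ False, y3 ↦ True, y4 ↦ True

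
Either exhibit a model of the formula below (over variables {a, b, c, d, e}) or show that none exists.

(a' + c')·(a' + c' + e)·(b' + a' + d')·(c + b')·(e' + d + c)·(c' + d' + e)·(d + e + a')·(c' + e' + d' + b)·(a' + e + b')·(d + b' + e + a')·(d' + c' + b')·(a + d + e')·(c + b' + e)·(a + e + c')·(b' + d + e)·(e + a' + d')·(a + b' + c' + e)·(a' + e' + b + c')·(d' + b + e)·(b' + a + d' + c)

a: 1, b: 0, c: 0, d: 1, e: 1

Case a = 1:
From the singleton clause (c'), c = 0.
From the singleton clause (b'), b = 0.
Case e = 1:
From the singleton clause (d), d = 1.
This assignment satisfies each clause.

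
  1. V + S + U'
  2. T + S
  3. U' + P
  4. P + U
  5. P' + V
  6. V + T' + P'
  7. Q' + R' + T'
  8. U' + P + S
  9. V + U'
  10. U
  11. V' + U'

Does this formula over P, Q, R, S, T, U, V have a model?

The clause (U) is unit, so U = 1.
The clause (P) is unit, so P = 1.
The clause (V) is unit, so V = 1.
But (V') is also a unit clause — contradiction.
No assignment satisfies every clause.

No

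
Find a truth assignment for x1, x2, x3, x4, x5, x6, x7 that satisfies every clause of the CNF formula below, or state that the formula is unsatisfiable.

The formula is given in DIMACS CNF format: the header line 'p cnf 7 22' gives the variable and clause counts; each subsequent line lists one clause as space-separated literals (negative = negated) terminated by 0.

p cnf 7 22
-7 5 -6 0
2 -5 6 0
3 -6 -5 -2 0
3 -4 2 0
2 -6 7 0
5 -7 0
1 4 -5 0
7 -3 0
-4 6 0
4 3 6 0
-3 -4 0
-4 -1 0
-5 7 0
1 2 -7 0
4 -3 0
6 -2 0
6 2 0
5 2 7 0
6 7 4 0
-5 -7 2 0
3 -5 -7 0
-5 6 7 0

x1 ↦ False,  x2 ↦ True,  x3 ↦ False,  x4 ↦ True,  x5 ↦ False,  x6 ↦ True,  x7 ↦ False

Suppose x5 = False.
(¬x7) alone gives x7 = False.
(¬x3) alone gives x3 = False.
(x2) alone gives x2 = True.
(x6) alone gives x6 = True.
Suppose x4 = True.
(¬x1) alone gives x1 = False.
Every clause now holds.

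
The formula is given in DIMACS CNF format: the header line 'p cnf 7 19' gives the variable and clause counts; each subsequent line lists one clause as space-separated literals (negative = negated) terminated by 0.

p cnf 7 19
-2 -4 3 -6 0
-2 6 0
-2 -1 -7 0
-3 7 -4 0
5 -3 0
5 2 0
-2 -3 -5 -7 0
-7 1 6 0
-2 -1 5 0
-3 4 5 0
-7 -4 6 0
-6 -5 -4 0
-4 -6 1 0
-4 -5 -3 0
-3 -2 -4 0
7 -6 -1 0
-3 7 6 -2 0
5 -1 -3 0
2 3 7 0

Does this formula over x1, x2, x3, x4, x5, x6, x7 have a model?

Try x2 = True.
Unit clause (x6) forces x6 = True.
Try x4 = False.
Try x1 = False.
Try x5 = True.
Try x3 = False.
All clauses hold; x7 can take either value.
A satisfying assignment: x1 ↦ False,  x2 ↦ True,  x3 ↦ False,  x4 ↦ False,  x5 ↦ True,  x6 ↦ True,  x7 ↦ True.

Yes, satisfiable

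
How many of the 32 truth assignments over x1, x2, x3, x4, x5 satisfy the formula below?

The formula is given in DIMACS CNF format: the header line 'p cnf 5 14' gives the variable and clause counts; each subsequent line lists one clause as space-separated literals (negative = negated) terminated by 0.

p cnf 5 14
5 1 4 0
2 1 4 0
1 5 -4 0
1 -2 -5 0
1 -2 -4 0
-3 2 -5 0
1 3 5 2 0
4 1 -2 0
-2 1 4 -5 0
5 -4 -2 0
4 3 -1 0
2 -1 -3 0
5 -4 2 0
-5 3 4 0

There are 2^5 = 32 truth assignments over (x1, x2, x3, x4, x5).
Split on x3. With x3 = True, the clauses containing x3 are satisfied and ¬x3 drops from the rest; 3 of the 2^4 = 16 assignments to the other variables satisfy what remains.
With x3 = False, by the same count on the reduced clause set, 3 assignments work.
(One model: x1=F, x2=F, x3=F, x4=T, x5=T.)
Total: 3 + 3 = 6.

6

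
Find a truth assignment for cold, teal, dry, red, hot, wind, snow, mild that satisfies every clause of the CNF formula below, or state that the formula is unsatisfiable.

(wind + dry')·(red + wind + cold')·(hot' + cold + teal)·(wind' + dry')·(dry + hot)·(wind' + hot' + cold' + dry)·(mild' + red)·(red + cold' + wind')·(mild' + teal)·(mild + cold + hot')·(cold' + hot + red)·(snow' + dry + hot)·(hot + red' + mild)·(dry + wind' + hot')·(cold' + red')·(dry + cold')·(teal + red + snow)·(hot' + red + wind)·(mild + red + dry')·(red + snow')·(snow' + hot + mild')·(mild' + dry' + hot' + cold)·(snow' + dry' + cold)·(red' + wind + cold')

Try wind = 0.
Unit clause (dry') forces dry = 0.
Unit clause (hot) forces hot = 1.
Unit clause (cold') forces cold = 0.
Unit clause (teal) forces teal = 1.
Unit clause (mild) forces mild = 1.
Unit clause (red) forces red = 1.
No clause remains; snow is free.

cold ↦ 0, teal ↦ 1, dry ↦ 0, red ↦ 1, hot ↦ 1, wind ↦ 0, snow ↦ 0, mild ↦ 1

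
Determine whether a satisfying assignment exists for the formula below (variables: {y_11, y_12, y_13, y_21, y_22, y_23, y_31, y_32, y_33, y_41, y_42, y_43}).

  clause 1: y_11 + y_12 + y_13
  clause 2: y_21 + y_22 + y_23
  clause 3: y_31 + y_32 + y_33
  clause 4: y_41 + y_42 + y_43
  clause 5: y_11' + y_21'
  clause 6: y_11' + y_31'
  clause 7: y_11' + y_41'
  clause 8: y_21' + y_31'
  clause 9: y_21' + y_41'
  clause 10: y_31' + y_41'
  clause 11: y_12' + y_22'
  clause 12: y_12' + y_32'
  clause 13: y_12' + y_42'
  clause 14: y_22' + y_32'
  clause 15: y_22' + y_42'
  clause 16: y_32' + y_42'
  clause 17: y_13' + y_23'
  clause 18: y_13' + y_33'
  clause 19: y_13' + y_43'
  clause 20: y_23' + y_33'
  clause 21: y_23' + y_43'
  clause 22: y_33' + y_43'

Try y_11 = 0.
Try y_12 = 1.
From the singleton clause (y_22'), y_22 = 0.
From the singleton clause (y_32'), y_32 = 0.
From the singleton clause (y_42'), y_42 = 0.
Try y_21 = 1.
From the singleton clause (y_31'), y_31 = 0.
From the singleton clause (y_33), y_33 = 1.
From the singleton clause (y_41'), y_41 = 0.
From the singleton clause (y_43), y_43 = 1.
That conflicts with the unit clause (y_43').
Undo y_21 and try y_21 = 0.
From the singleton clause (y_23), y_23 = 1.
From the singleton clause (y_13'), y_13 = 0.
From the singleton clause (y_33'), y_33 = 0.
From the singleton clause (y_31), y_31 = 1.
From the singleton clause (y_41'), y_41 = 0.
From the singleton clause (y_43), y_43 = 1.
That conflicts with the unit clause (y_43').
Either choice for y_21 ends in contradiction.
Undo y_12 and try y_12 = 0.
From the singleton clause (y_13), y_13 = 1.
From the singleton clause (y_23'), y_23 = 0.
From the singleton clause (y_33'), y_33 = 0.
From the singleton clause (y_43'), y_43 = 0.
Try y_21 = 1.
From the singleton clause (y_31'), y_31 = 0.
From the singleton clause (y_32), y_32 = 1.
From the singleton clause (y_41'), y_41 = 0.
From the singleton clause (y_42), y_42 = 1.
That conflicts with the unit clause (y_42').
Undo y_21 and try y_21 = 0.
From the singleton clause (y_22), y_22 = 1.
From the singleton clause (y_32'), y_32 = 0.
From the singleton clause (y_31), y_31 = 1.
From the singleton clause (y_41'), y_41 = 0.
From the singleton clause (y_42), y_42 = 1.
That conflicts with the unit clause (y_42').
Either choice for y_21 ends in contradiction.
Either choice for y_12 ends in contradiction.
Undo y_11 and try y_11 = 1.
From the singleton clause (y_21'), y_21 = 0.
From the singleton clause (y_31'), y_31 = 0.
From the singleton clause (y_41'), y_41 = 0.
Try y_22 = 1.
From the singleton clause (y_12'), y_12 = 0.
From the singleton clause (y_32'), y_32 = 0.
From the singleton clause (y_33), y_33 = 1.
From the singleton clause (y_42'), y_42 = 0.
From the singleton clause (y_43), y_43 = 1.
That conflicts with the unit clause (y_43').
Undo y_22 and try y_22 = 0.
From the singleton clause (y_23), y_23 = 1.
From the singleton clause (y_13'), y_13 = 0.
From the singleton clause (y_33'), y_33 = 0.
From the singleton clause (y_32), y_32 = 1.
From the singleton clause (y_12'), y_12 = 0.
From the singleton clause (y_42'), y_42 = 0.
From the singleton clause (y_43), y_43 = 1.
That conflicts with the unit clause (y_43').
Either choice for y_22 ends in contradiction.
Either choice for y_11 ends in contradiction.
No assignment satisfies every clause.

No, unsatisfiable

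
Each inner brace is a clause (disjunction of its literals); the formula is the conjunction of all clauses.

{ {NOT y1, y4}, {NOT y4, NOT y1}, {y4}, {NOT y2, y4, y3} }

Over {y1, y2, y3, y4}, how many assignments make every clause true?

There are 2^4 = 16 truth assignments over (y1, y2, y3, y4).
Check each against the 4 clauses (columns in the order y1, y2, y3, y4):
  F F F F  ✗ fails (y4)
  F F F T  ✓ satisfies all
  F F T F  ✗ fails (y4)
  F F T T  ✓ satisfies all
  F T F F  ✗ fails (y4)
  F T F T  ✓ satisfies all
  F T T F  ✗ fails (y4)
  F T T T  ✓ satisfies all
  T F F F  ✗ fails (NOT y1 OR y4)
  T F F T  ✗ fails (NOT y4 OR NOT y1)
  T F T F  ✗ fails (NOT y1 OR y4)
  T F T T  ✗ fails (NOT y4 OR NOT y1)
  T T F F  ✗ fails (NOT y1 OR y4)
  T T F T  ✗ fails (NOT y4 OR NOT y1)
  T T T F  ✗ fails (NOT y1 OR y4)
  T T T T  ✗ fails (NOT y4 OR NOT y1)
4 of the 16 rows are models.

4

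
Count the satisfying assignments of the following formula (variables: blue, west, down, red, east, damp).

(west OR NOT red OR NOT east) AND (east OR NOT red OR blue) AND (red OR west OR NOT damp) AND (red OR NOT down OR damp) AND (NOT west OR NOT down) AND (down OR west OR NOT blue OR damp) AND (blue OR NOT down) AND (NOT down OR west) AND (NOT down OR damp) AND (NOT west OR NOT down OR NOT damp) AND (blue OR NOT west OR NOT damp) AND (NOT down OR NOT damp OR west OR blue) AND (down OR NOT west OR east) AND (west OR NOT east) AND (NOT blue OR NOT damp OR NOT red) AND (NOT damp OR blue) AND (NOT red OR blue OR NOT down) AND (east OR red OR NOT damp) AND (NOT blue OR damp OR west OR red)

There are 2^6 = 64 truth assignments over (blue, west, down, red, east, damp).
Split on blue. With blue = true, the clauses containing blue are satisfied and NOT blue drops from the rest; 3 of the 2^5 = 32 assignments to the other variables satisfy what remains.
With blue = false, by the same count on the reduced clause set, 3 assignments work.
(One model: blue=F, west=F, down=F, red=F, east=F, damp=F.)
Total: 3 + 3 = 6.

6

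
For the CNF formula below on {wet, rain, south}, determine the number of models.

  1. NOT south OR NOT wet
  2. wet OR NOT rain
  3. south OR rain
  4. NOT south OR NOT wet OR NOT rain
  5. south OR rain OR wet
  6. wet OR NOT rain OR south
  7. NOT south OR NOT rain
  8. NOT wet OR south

1

There are 2^3 = 8 truth assignments over (wet, rain, south).
Check each against the 8 clauses (columns in the order wet, rain, south):
  F F F  ✗ fails (south OR rain)
  F F T  ✓ satisfies all
  F T F  ✗ fails (wet OR NOT rain)
  F T T  ✗ fails (wet OR NOT rain)
  T F F  ✗ fails (south OR rain)
  T F T  ✗ fails (NOT south OR NOT wet)
  T T F  ✗ fails (NOT wet OR south)
  T T T  ✗ fails (NOT south OR NOT wet)
1 of the 8 rows is a model.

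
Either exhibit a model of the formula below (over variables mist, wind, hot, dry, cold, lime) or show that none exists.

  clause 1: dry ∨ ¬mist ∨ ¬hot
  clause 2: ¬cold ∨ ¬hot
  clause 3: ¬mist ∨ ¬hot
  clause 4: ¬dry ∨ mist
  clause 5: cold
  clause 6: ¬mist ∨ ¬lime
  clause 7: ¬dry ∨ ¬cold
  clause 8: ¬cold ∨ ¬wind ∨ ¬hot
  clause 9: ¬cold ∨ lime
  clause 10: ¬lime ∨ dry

The clause (cold) is unit, so cold = True.
The clause (¬hot) is unit, so hot = False.
The clause (¬dry) is unit, so dry = False.
The clause (lime) is unit, so lime = True.
That conflicts with the unit clause (¬lime).

UNSATISFIABLE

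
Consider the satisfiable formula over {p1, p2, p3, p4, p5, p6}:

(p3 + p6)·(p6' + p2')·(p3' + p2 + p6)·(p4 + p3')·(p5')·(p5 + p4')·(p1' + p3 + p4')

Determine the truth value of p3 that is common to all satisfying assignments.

False

Suppose p3 = 1.
The clause (p4) is unit, so p4 = 1.
The clause (p5') is unit, so p5 = 0.
That conflicts with the unit clause (p5).
So every satisfying assignment has p3 = False.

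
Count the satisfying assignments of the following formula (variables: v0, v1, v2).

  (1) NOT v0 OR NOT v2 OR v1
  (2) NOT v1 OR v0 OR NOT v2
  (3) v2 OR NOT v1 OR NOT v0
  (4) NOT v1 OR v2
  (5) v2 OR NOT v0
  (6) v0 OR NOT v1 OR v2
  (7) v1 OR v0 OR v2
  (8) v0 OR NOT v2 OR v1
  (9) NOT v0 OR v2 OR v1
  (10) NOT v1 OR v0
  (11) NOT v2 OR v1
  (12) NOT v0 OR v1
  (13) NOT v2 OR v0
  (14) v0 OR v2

There are 2^3 = 8 truth assignments over (v0, v1, v2).
Split on v2. With v2 = true, the clauses containing v2 are satisfied and NOT v2 drops from the rest; 1 of the 2^2 = 4 assignments to the other variables satisfy what remains.
With v2 = false, by the same count on the reduced clause set, 0 assignments work.
Total: 1 + 0 = 1.

1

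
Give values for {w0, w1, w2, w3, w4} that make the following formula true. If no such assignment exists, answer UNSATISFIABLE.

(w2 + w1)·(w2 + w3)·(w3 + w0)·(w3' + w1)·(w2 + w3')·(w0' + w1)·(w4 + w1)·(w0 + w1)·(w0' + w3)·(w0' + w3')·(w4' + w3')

Suppose w2 = 1.
Suppose w3 = 1.
(w1) alone gives w1 = 1.
(w0') alone gives w0 = 0.
(w4') alone gives w4 = 0.
Every clause now holds.

w0=0; w1=1; w2=1; w3=1; w4=0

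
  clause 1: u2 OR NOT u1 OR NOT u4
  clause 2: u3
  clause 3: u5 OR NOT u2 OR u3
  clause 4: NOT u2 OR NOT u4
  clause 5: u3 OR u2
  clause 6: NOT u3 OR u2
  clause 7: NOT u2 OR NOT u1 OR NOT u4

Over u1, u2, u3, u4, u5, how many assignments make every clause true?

4

There are 2^5 = 32 truth assignments over (u1, u2, u3, u4, u5).
Split on u4. With u4 = true, the clauses containing u4 are satisfied and NOT u4 drops from the rest; 0 of the 2^4 = 16 assignments to the other variables satisfy what remains.
With u4 = false, by the same count on the reduced clause set, 4 assignments work.
(One model: u1=F, u2=T, u3=T, u4=F, u5=F.)
Total: 0 + 4 = 4.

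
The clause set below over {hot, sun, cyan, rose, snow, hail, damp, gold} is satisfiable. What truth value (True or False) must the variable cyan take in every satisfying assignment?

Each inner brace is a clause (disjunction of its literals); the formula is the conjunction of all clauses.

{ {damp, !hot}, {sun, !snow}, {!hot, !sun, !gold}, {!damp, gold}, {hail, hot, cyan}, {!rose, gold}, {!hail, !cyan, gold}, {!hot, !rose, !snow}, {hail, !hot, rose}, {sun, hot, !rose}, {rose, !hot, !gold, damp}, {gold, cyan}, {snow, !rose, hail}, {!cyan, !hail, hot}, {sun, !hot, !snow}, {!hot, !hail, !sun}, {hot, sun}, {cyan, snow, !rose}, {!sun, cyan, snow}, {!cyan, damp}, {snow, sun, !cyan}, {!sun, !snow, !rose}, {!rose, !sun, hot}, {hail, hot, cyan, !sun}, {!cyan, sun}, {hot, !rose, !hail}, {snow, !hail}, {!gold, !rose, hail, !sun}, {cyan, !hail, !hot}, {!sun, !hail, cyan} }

True

Suppose cyan = false.
(gold) alone gives gold = true.
Branch on damp: set damp = true.
Branch on sun: set sun = true.
(!hot) alone gives hot = false.
(hail) alone gives hail = true.
But (!hail) is also a unit clause — contradiction.
Undo sun and try sun = false.
(!snow) alone gives snow = false.
(hot) alone gives hot = true.
(!rose) alone gives rose = false.
(hail) alone gives hail = true.
But (!hail) is also a unit clause — contradiction.
Either choice for sun ends in contradiction.
Undo damp and try damp = false.
(!hot) alone gives hot = false.
(hail) alone gives hail = true.
(sun) alone gives sun = true.
But (!sun) is also a unit clause — contradiction.
Either choice for damp ends in contradiction.
So every satisfying assignment has cyan = True.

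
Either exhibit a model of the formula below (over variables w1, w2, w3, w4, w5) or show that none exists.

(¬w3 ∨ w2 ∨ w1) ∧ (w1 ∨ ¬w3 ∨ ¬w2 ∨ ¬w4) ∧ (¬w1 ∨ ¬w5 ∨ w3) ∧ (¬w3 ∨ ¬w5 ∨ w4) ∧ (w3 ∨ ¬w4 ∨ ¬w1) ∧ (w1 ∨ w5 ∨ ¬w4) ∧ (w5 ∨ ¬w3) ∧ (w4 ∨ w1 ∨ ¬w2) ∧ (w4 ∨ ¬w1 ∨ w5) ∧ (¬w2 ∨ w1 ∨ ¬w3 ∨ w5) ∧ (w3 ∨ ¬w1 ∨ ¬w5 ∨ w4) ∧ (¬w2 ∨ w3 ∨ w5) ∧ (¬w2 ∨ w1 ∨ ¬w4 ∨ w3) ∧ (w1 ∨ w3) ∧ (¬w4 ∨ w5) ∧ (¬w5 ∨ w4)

Suppose w5 = True.
The clause (w4) is unit, so w4 = True.
Suppose w1 = True.
The clause (w3) is unit, so w3 = True.
No clause remains; w2 is free.

w1 ↦ True; w2 ↦ True; w3 ↦ True; w4 ↦ True; w5 ↦ True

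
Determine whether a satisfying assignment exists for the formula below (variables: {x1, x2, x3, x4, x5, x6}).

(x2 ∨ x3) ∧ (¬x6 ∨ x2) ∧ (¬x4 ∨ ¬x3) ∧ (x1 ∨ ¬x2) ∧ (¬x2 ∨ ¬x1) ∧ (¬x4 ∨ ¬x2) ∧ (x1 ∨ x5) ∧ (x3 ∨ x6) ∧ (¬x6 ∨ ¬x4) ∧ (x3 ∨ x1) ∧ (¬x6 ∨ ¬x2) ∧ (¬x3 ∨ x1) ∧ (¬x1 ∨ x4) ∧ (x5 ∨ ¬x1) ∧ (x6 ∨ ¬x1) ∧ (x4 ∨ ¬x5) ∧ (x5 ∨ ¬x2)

Unsatisfiable

Branch on x2: set x2 = True.
From the singleton clause (x1), x1 = True.
That conflicts with the unit clause (¬x1).
Undo x2 and try x2 = False.
From the singleton clause (x3), x3 = True.
From the singleton clause (¬x6), x6 = False.
From the singleton clause (¬x4), x4 = False.
From the singleton clause (x1), x1 = True.
That conflicts with the unit clause (¬x1).
Both values of x2 lead to a conflict.
No assignment satisfies every clause.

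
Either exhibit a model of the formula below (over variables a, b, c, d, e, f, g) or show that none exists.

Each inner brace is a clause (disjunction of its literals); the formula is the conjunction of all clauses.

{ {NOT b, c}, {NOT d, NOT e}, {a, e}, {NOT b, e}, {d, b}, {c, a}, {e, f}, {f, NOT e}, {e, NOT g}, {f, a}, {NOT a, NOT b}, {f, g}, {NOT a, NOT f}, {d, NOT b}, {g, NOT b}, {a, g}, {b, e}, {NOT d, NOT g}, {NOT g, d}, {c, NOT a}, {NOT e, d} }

Branch on b: set b = false.
From the singleton clause (d), d = true.
From the singleton clause (NOT e), e = false.
But (e) is also a unit clause — contradiction.
So b must be the other value — set b = true.
From the singleton clause (c), c = true.
From the singleton clause (e), e = true.
From the singleton clause (NOT d), d = false.
But (d) is also a unit clause — contradiction.
Either choice for b ends in contradiction.

UNSATISFIABLE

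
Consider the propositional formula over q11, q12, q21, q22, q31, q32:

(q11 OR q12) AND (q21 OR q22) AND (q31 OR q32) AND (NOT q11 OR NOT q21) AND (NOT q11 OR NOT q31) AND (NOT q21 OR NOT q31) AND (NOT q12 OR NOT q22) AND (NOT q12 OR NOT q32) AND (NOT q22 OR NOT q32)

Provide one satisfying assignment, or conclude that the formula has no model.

Branch on q11: set q11 = true.
The clause (NOT q21) is unit, so q21 = false.
The clause (q22) is unit, so q22 = true.
The clause (NOT q31) is unit, so q31 = false.
The clause (q32) is unit, so q32 = true.
But (NOT q32) is also a unit clause — contradiction.
Undo q11 and try q11 = false.
The clause (q12) is unit, so q12 = true.
The clause (NOT q22) is unit, so q22 = false.
The clause (q21) is unit, so q21 = true.
The clause (NOT q31) is unit, so q31 = false.
The clause (q32) is unit, so q32 = true.
But (NOT q32) is also a unit clause — contradiction.
Neither q11 = true nor q11 = false works.

UNSATISFIABLE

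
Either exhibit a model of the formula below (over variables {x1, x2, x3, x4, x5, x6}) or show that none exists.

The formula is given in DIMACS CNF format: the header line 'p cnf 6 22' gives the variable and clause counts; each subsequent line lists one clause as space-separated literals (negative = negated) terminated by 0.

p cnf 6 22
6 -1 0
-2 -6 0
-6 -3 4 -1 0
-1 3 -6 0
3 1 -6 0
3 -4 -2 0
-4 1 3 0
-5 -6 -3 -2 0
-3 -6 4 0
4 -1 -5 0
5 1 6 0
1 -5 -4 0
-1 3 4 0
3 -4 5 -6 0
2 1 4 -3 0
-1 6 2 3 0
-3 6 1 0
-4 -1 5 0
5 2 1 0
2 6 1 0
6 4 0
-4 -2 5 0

Case x6 = True:
Unit clause (¬x2) forces x2 = False.
Case x1 = True:
Unit clause (x3) forces x3 = True.
Unit clause (x4) forces x4 = True.
Unit clause (x5) forces x5 = True.
This assignment satisfies each clause.

x1 ↦ True; x2 ↦ False; x3 ↦ True; x4 ↦ True; x5 ↦ True; x6 ↦ True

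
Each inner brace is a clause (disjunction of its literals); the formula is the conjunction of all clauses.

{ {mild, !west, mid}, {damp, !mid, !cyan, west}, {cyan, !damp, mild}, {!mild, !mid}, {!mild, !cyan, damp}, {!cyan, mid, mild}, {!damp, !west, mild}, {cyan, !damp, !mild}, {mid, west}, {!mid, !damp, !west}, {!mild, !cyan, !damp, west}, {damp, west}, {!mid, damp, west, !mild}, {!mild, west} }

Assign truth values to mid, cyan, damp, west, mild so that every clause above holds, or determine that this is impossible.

Branch on mild: set mild = false.
Branch on west: set west = true.
The clause (mid) is unit, so mid = true.
The clause (!damp) is unit, so damp = false.
All clauses hold; cyan can take either value.

mid=true,  cyan=false,  damp=false,  west=true,  mild=false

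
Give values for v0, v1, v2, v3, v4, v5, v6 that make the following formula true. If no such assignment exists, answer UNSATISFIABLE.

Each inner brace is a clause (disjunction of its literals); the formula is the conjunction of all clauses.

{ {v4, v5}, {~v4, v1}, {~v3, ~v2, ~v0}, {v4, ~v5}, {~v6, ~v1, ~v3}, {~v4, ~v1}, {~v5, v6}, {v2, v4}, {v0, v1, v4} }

UNSATISFIABLE

Suppose v4 = 1.
Unit clause (v1) forces v1 = 1.
Now (~v1) is unsatisfied and unit — conflict.
Backtrack on v4: now try v4 = 0.
Unit clause (v5) forces v5 = 1.
Now (~v5) is unsatisfied and unit — conflict.
Neither v4 = 1 nor v4 = 0 works.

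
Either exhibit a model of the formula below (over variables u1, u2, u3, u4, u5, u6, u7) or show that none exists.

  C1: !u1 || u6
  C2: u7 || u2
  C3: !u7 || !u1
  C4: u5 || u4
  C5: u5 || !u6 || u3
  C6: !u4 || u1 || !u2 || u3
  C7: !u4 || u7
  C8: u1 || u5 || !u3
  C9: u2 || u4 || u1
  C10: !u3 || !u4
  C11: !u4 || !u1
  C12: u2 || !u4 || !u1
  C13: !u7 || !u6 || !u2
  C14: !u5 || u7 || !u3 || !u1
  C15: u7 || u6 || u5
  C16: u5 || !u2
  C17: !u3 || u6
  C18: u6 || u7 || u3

u1: true; u2: true; u3: false; u4: false; u5: true; u6: true; u7: false

Case u1 = true:
(u6) alone gives u6 = true.
(!u7) alone gives u7 = false.
(u2) alone gives u2 = true.
(!u4) alone gives u4 = false.
(u5) alone gives u5 = true.
(!u3) alone gives u3 = false.
This assignment satisfies each clause.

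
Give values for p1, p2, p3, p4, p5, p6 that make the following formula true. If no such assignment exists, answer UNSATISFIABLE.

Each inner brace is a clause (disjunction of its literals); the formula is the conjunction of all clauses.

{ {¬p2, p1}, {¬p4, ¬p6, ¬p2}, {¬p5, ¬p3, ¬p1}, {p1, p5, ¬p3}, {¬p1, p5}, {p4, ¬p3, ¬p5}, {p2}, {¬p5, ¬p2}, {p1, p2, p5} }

(p2) alone gives p2 = True.
(p1) alone gives p1 = True.
(p5) alone gives p5 = True.
But (¬p5) is also a unit clause — contradiction.

UNSATISFIABLE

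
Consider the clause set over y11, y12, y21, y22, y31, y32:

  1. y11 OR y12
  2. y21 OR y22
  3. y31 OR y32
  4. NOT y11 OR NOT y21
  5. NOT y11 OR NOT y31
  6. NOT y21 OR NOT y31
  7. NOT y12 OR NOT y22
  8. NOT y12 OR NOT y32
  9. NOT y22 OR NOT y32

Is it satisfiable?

Suppose y11 = true.
(NOT y21) alone gives y21 = false.
(y22) alone gives y22 = true.
(NOT y31) alone gives y31 = false.
(y32) alone gives y32 = true.
Now (NOT y32) is unsatisfied and unit — conflict.
So y11 must be the other value — set y11 = false.
(y12) alone gives y12 = true.
(NOT y22) alone gives y22 = false.
(y21) alone gives y21 = true.
(NOT y31) alone gives y31 = false.
(y32) alone gives y32 = true.
Now (NOT y32) is unsatisfied and unit — conflict.
Both values of y11 lead to a conflict.
No assignment satisfies every clause.

No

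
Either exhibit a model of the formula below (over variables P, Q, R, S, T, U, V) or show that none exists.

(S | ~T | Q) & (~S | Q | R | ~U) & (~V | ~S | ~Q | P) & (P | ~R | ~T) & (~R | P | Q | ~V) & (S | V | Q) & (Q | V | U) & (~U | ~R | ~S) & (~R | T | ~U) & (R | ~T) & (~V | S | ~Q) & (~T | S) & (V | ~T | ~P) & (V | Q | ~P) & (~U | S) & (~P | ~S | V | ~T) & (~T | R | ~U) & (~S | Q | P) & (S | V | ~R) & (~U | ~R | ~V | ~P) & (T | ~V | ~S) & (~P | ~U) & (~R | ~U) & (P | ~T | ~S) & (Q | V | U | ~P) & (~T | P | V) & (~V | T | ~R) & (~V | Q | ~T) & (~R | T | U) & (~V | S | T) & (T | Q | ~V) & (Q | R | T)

Case R = 0:
(~T) alone gives T = 0.
(Q) alone gives Q = 1.
Case V = 0:
Case U = 0:
All clauses hold; P, S can take either value.

P ↦ 1,  Q ↦ 1,  R ↦ 0,  S ↦ 0,  T ↦ 0,  U ↦ 0,  V ↦ 0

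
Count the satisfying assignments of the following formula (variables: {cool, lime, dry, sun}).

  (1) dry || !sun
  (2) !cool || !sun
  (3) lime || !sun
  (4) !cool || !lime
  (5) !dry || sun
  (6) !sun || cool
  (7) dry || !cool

2

There are 2^4 = 16 truth assignments over (cool, lime, dry, sun).
Split on dry. With dry = true, the clauses containing dry are satisfied and !dry drops from the rest; 0 of the 2^3 = 8 assignments to the other variables satisfy what remains.
With dry = false, by the same count on the reduced clause set, 2 assignments work.
Total: 0 + 2 = 2.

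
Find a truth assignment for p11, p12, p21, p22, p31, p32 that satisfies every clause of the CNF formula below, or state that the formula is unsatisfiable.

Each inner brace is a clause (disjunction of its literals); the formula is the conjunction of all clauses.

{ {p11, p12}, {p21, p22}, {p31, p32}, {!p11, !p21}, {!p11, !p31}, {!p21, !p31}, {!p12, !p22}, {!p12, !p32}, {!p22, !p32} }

Suppose p11 = true.
Unit clause (!p21) forces p21 = false.
Unit clause (p22) forces p22 = true.
Unit clause (!p31) forces p31 = false.
Unit clause (p32) forces p32 = true.
That conflicts with the unit clause (!p32).
Backtrack on p11: now try p11 = false.
Unit clause (p12) forces p12 = true.
Unit clause (!p22) forces p22 = false.
Unit clause (p21) forces p21 = true.
Unit clause (!p31) forces p31 = false.
Unit clause (p32) forces p32 = true.
That conflicts with the unit clause (!p32).
Either choice for p11 ends in contradiction.

UNSATISFIABLE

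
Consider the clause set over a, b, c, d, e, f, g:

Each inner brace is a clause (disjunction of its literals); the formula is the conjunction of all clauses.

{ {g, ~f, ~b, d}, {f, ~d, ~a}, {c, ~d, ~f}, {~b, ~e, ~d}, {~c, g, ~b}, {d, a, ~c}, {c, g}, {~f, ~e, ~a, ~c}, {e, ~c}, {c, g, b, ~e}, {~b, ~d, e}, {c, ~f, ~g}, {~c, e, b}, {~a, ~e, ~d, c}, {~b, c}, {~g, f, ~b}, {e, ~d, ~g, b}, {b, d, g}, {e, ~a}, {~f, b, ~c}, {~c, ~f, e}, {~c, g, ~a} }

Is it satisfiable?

Yes, satisfiable

Suppose c = 1.
From the singleton clause (e), e = 1.
Suppose b = 0.
From the singleton clause (~f), f = 0.
Suppose d = 1.
From the singleton clause (~a), a = 0.
All clauses hold; g can take either value.
A satisfying assignment: a ↦ 0; b ↦ 0; c ↦ 1; d ↦ 1; e ↦ 1; f ↦ 0; g ↦ 0.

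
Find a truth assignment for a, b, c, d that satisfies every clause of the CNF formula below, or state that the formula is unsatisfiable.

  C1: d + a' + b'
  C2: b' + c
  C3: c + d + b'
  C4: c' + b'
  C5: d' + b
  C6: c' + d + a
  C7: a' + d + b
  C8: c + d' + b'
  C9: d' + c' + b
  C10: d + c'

Branch on b: set b = 0.
(d') alone gives d = 0.
(a') alone gives a = 0.
(c') alone gives c = 0.
Every clause now holds.

a=0, b=0, c=0, d=0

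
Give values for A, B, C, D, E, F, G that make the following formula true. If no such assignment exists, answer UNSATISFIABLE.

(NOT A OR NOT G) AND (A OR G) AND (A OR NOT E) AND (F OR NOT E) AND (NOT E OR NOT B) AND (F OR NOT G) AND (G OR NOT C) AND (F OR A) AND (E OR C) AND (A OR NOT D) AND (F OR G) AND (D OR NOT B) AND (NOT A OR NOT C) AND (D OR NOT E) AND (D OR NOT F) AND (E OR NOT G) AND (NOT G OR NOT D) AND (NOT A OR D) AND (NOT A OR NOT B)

Try A = true.
The clause (NOT G) is unit, so G = false.
The clause (NOT C) is unit, so C = false.
The clause (E) is unit, so E = true.
The clause (F) is unit, so F = true.
The clause (NOT B) is unit, so B = false.
The clause (D) is unit, so D = true.
Every clause now holds.

A: true; B: false; C: false; D: true; E: true; F: true; G: false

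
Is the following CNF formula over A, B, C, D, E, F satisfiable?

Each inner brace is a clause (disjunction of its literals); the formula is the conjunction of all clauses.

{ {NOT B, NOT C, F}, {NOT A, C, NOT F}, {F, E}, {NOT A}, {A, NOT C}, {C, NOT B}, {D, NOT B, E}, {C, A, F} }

From the singleton clause (NOT A), A = false.
From the singleton clause (NOT C), C = false.
From the singleton clause (NOT B), B = false.
From the singleton clause (F), F = true.
Every clause is now satisfied; D, E are unconstrained.
A satisfying assignment: A ↦ false,  B ↦ false,  C ↦ false,  D ↦ false,  E ↦ false,  F ↦ true.

Satisfiable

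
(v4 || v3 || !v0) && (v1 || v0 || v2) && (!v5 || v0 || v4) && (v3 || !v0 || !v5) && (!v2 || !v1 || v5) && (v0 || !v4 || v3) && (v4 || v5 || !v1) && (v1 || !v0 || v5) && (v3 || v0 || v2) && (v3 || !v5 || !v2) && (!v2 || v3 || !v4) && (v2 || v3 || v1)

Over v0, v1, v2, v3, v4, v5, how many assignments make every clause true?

17

There are 2^6 = 64 truth assignments over (v0, v1, v2, v3, v4, v5).
Split on v2. With v2 = true, the clauses containing v2 are satisfied and !v2 drops from the rest; 9 of the 2^5 = 32 assignments to the other variables satisfy what remains.
With v2 = false, by the same count on the reduced clause set, 8 assignments work.
(One model: v0=F, v1=F, v2=T, v3=F, v4=F, v5=F.)
Total: 9 + 8 = 17.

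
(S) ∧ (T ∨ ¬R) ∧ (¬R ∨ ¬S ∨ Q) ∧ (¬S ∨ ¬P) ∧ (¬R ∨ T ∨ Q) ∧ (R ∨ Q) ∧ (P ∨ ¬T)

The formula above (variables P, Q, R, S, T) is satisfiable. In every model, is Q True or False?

Suppose Q = False.
The clause (S) is unit, so S = True.
The clause (¬R) is unit, so R = False.
But (R) is also a unit clause — contradiction.
So every satisfying assignment has Q = True.

True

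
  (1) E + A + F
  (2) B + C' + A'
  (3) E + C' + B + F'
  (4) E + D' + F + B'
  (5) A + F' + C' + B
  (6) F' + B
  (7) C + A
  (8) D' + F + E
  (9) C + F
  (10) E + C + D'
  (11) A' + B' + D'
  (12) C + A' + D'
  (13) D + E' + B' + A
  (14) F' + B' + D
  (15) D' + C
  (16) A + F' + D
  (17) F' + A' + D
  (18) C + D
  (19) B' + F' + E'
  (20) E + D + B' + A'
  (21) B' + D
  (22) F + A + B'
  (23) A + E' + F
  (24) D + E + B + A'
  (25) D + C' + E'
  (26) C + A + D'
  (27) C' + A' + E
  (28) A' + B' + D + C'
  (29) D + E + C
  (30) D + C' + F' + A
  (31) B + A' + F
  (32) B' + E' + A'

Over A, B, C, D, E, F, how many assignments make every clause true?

1

There are 2^6 = 64 truth assignments over (A, B, C, D, E, F).
Split on A. With A = 1, the clauses containing A are satisfied and A' drops from the rest; 0 of the 2^5 = 32 assignments to the other variables satisfy what remains.
With A = 0, by the same count on the reduced clause set, 1 assignment works.
(One model: A=F, B=T, C=T, D=T, E=F, F=T.)
Total: 0 + 1 = 1.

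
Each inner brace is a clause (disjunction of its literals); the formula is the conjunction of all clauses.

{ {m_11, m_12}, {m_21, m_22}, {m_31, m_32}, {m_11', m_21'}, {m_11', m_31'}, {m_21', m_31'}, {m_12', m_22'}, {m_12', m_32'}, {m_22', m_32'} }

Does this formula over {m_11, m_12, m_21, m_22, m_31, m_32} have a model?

Try m_11 = 1.
The clause (m_21') is unit, so m_21 = 0.
The clause (m_22) is unit, so m_22 = 1.
The clause (m_31') is unit, so m_31 = 0.
The clause (m_32) is unit, so m_32 = 1.
But (m_32') is also a unit clause — contradiction.
That branch fails; take m_11 = 0 instead.
The clause (m_12) is unit, so m_12 = 1.
The clause (m_22') is unit, so m_22 = 0.
The clause (m_21) is unit, so m_21 = 1.
The clause (m_31') is unit, so m_31 = 0.
The clause (m_32) is unit, so m_32 = 1.
But (m_32') is also a unit clause — contradiction.
Either choice for m_11 ends in contradiction.
No assignment satisfies every clause.

Unsatisfiable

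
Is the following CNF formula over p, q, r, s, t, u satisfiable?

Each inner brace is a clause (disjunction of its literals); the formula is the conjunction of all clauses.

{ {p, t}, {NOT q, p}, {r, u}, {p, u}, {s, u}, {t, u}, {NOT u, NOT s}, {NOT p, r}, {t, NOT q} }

Yes, satisfiable

Branch on p: set p = true.
The clause (r) is unit, so r = true.
Branch on s: set s = false.
The clause (u) is unit, so u = true.
Branch on t: set t = true.
All clauses hold; q can take either value.
A satisfying assignment: p: true, q: true, r: true, s: false, t: true, u: true.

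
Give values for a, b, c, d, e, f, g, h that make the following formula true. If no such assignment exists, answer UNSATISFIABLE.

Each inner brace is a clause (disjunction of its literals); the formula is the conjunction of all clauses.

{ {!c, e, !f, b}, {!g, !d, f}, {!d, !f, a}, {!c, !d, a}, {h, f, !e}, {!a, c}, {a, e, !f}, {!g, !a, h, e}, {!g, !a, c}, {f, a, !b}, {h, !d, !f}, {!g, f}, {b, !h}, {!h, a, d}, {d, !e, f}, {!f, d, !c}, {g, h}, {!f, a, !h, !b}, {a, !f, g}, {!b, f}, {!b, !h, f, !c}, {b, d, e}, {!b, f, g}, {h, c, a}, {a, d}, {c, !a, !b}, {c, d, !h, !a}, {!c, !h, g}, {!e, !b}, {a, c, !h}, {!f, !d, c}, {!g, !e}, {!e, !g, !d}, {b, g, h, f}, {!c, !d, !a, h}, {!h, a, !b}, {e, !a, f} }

Suppose a = true.
From the singleton clause (c), c = true.
Suppose g = true.
From the singleton clause (f), f = true.
From the singleton clause (d), d = true.
From the singleton clause (h), h = true.
From the singleton clause (b), b = true.
From the singleton clause (!e), e = false.
All clauses are satisfied.

a: true,  b: true,  c: true,  d: true,  e: false,  f: true,  g: true,  h: true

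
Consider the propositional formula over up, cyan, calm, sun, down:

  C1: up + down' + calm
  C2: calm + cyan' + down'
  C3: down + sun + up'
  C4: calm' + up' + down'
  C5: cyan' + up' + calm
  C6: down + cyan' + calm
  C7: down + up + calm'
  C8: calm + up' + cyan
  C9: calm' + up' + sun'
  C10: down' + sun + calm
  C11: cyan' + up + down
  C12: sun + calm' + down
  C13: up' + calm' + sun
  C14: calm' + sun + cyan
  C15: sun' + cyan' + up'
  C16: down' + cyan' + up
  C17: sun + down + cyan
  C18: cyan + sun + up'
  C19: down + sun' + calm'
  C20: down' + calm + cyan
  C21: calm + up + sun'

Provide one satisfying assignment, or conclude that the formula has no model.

Suppose up = 0.
Suppose down = 1.
(calm) alone gives calm = 1.
(cyan') alone gives cyan = 0.
(sun) alone gives sun = 1.
This assignment satisfies each clause.

up: 0,  cyan: 0,  calm: 1,  sun: 1,  down: 1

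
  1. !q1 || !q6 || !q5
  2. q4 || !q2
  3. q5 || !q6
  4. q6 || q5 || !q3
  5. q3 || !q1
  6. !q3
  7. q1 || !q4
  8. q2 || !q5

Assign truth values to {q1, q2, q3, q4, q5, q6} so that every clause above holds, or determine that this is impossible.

q1: false, q2: false, q3: false, q4: false, q5: false, q6: false

The clause (!q3) is unit, so q3 = false.
The clause (!q1) is unit, so q1 = false.
The clause (!q4) is unit, so q4 = false.
The clause (!q2) is unit, so q2 = false.
The clause (!q5) is unit, so q5 = false.
The clause (!q6) is unit, so q6 = false.
Every clause now holds.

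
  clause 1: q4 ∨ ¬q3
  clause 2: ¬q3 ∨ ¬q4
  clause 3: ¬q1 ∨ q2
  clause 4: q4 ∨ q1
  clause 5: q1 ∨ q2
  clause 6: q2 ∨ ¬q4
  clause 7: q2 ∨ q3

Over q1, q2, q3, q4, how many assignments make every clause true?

There are 2^4 = 16 truth assignments over (q1, q2, q3, q4).
Check each against the 7 clauses (columns in the order q1, q2, q3, q4):
  F F F F  ✗ fails (q4 ∨ q1)
  F F F T  ✗ fails (q1 ∨ q2)
  F F T F  ✗ fails (q4 ∨ ¬q3)
  F F T T  ✗ fails (¬q3 ∨ ¬q4)
  F T F F  ✗ fails (q4 ∨ q1)
  F T F T  ✓ satisfies all
  F T T F  ✗ fails (q4 ∨ ¬q3)
  F T T T  ✗ fails (¬q3 ∨ ¬q4)
  T F F F  ✗ fails (¬q1 ∨ q2)
  T F F T  ✗ fails (¬q1 ∨ q2)
  T F T F  ✗ fails (q4 ∨ ¬q3)
  T F T T  ✗ fails (¬q3 ∨ ¬q4)
  T T F F  ✓ satisfies all
  T T F T  ✓ satisfies all
  T T T F  ✗ fails (q4 ∨ ¬q3)
  T T T T  ✗ fails (¬q3 ∨ ¬q4)
3 of the 16 rows are models.

3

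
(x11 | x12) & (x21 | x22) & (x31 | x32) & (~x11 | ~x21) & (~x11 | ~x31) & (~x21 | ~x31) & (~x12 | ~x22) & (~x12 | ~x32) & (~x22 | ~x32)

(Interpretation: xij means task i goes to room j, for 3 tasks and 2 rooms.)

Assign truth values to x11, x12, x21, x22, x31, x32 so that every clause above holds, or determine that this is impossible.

UNSATISFIABLE

Suppose x11 = 1.
Unit clause (~x21) forces x21 = 0.
Unit clause (x22) forces x22 = 1.
Unit clause (~x31) forces x31 = 0.
Unit clause (x32) forces x32 = 1.
That conflicts with the unit clause (~x32).
That branch fails; take x11 = 0 instead.
Unit clause (x12) forces x12 = 1.
Unit clause (~x22) forces x22 = 0.
Unit clause (x21) forces x21 = 1.
Unit clause (~x31) forces x31 = 0.
Unit clause (x32) forces x32 = 1.
That conflicts with the unit clause (~x32).
Either choice for x11 ends in contradiction.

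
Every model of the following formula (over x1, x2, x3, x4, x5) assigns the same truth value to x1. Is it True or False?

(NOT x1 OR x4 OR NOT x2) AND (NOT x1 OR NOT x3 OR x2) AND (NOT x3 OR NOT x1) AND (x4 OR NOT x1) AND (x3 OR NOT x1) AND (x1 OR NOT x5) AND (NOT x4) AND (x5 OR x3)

False

Suppose x1 = true.
(NOT x3) alone gives x3 = false.
Now (x3) is unsatisfied and unit — conflict.
So every satisfying assignment has x1 = False.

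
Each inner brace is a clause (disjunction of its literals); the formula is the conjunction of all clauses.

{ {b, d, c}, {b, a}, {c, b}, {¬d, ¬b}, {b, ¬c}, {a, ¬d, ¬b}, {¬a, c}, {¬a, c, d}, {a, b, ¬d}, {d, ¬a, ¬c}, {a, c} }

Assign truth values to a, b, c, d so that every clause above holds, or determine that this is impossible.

Branch on b: set b = True.
(¬d) alone gives d = False.
Branch on a: set a = False.
(c) alone gives c = True.
This assignment satisfies each clause.

a=False, b=True, c=True, d=False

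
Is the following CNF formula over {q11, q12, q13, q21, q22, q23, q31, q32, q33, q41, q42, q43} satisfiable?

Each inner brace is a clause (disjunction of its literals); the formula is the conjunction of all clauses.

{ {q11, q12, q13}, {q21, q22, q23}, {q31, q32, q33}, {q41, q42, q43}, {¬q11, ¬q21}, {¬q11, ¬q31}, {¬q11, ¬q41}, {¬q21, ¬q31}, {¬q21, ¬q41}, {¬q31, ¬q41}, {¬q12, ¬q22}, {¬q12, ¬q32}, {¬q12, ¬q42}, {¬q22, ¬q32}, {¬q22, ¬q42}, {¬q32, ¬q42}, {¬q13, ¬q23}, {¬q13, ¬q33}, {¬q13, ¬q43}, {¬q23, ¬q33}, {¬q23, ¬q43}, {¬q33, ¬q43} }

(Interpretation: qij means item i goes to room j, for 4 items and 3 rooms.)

No

Branch on q11: set q11 = False.
Branch on q12: set q12 = True.
(¬q22) alone gives q22 = False.
(¬q32) alone gives q32 = False.
(¬q42) alone gives q42 = False.
Branch on q21: set q21 = True.
(¬q31) alone gives q31 = False.
(q33) alone gives q33 = True.
(¬q41) alone gives q41 = False.
(q43) alone gives q43 = True.
But (¬q43) is also a unit clause — contradiction.
Backtrack on q21: now try q21 = False.
(q23) alone gives q23 = True.
(¬q13) alone gives q13 = False.
(¬q33) alone gives q33 = False.
(q31) alone gives q31 = True.
(¬q41) alone gives q41 = False.
(q43) alone gives q43 = True.
But (¬q43) is also a unit clause — contradiction.
Neither q21 = True nor q21 = False works.
Backtrack on q12: now try q12 = False.
(q13) alone gives q13 = True.
(¬q23) alone gives q23 = False.
(¬q33) alone gives q33 = False.
(¬q43) alone gives q43 = False.
Branch on q21: set q21 = True.
(¬q31) alone gives q31 = False.
(q32) alone gives q32 = True.
(¬q41) alone gives q41 = False.
(q42) alone gives q42 = True.
But (¬q42) is also a unit clause — contradiction.
Backtrack on q21: now try q21 = False.
(q22) alone gives q22 = True.
(¬q32) alone gives q32 = False.
(q31) alone gives q31 = True.
(¬q41) alone gives q41 = False.
(q42) alone gives q42 = True.
But (¬q42) is also a unit clause — contradiction.
Neither q21 = True nor q21 = False works.
Neither q12 = True nor q12 = False works.
Backtrack on q11: now try q11 = True.
(¬q21) alone gives q21 = False.
(¬q31) alone gives q31 = False.
(¬q41) alone gives q41 = False.
Branch on q22: set q22 = True.
(¬q12) alone gives q12 = False.
(¬q32) alone gives q32 = False.
(q33) alone gives q33 = True.
(¬q42) alone gives q42 = False.
(q43) alone gives q43 = True.
But (¬q43) is also a unit clause — contradiction.
Backtrack on q22: now try q22 = False.
(q23) alone gives q23 = True.
(¬q13) alone gives q13 = False.
(¬q33) alone gives q33 = False.
(q32) alone gives q32 = True.
(¬q12) alone gives q12 = False.
(¬q42) alone gives q42 = False.
(q43) alone gives q43 = True.
But (¬q43) is also a unit clause — contradiction.
Neither q22 = True nor q22 = False works.
Neither q11 = True nor q11 = False works.
No assignment satisfies every clause.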